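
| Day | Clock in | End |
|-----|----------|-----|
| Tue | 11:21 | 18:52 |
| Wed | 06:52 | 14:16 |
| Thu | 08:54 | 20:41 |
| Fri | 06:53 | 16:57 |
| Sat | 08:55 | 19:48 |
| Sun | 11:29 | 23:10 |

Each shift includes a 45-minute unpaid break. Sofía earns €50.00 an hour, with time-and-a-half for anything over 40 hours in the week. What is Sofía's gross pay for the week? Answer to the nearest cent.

€3112.50

Tue: 11:21–18:52 = 7 h 31 min; less 45 min break → 6 h 46 min
Wed: 06:52–14:16 = 7 h 24 min; less 45 min break → 6 h 39 min
Thu: 08:54–20:41 = 11 h 47 min; less 45 min break → 11 h 2 min
Fri: 06:53–16:57 = 10 h 4 min; less 45 min break → 9 h 19 min
Sat: 08:55–19:48 = 10 h 53 min; less 45 min break → 10 h 8 min
Sun: 11:29–23:10 = 11 h 41 min; less 45 min break → 10 h 56 min
Total worked: 54 h 50 min = 3290 min.
Regular 40 h 0 min = 2400 min at €50.00/h; overtime 14 h 50 min = 890 min at €75.00/h.
Pay = (2400 × €50.00 + 890 × €75.00) ÷ 60 = €3112.50.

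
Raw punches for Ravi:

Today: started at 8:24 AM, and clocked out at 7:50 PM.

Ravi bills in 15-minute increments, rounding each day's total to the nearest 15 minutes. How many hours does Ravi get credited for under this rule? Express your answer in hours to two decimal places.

11.50 hours

Today: 8:24 AM–7:50 PM = 11 h 26 min → rounds to 11 h 30 min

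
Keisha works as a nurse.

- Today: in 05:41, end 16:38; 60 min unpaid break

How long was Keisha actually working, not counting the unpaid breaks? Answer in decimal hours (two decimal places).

9.95 hours

Today: 05:41–16:38 = 10 h 57 min; less 60 min break → 9 h 57 min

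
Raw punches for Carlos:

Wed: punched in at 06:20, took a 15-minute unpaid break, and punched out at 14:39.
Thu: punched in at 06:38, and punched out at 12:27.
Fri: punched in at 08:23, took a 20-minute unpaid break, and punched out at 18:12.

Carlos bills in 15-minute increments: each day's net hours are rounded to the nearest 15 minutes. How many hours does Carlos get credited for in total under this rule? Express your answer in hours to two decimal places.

23.25 hours

Wed: 06:20–14:39 = 8 h 19 min − 15 min = 8 h 4 min → rounds to 8 h 0 min
Thu: 06:38–12:27 = 5 h 49 min → rounds to 5 h 45 min
Fri: 08:23–18:12 = 9 h 49 min − 20 min = 9 h 29 min → rounds to 9 h 30 min
Total credited: 23 h 15 min.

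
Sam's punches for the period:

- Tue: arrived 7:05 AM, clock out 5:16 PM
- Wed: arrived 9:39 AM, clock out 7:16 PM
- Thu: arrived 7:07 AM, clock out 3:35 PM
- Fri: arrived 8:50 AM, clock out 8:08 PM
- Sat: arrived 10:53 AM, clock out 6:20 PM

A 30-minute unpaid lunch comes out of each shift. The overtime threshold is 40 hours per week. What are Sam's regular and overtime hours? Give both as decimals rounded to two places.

Regular 40.00 hours, overtime 4.52 hours

Tue: 7:05 AM–5:16 PM = 10 h 11 min; less 30 min break → 9 h 41 min
Wed: 9:39 AM–7:16 PM = 9 h 37 min; less 30 min break → 9 h 7 min
Thu: 7:07 AM–3:35 PM = 8 h 28 min; less 30 min break → 7 h 58 min
Fri: 8:50 AM–8:08 PM = 11 h 18 min; less 30 min break → 10 h 48 min
Sat: 10:53 AM–6:20 PM = 7 h 27 min; less 30 min break → 6 h 57 min
Total worked: 44 h 31 min = 44.52 h.
Threshold 40 h → overtime 4 h 31 min, regular 40 h 0 min.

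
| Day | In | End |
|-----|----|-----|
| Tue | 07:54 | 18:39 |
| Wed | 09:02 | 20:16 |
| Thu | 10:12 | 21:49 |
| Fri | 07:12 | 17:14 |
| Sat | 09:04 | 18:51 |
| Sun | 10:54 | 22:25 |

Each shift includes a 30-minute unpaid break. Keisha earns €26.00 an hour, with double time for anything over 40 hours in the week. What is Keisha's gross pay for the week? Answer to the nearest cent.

Tue: 07:54–18:39 = 10 h 45 min; less 30 min break → 10 h 15 min
Wed: 09:02–20:16 = 11 h 14 min; less 30 min break → 10 h 44 min
Thu: 10:12–21:49 = 11 h 37 min; less 30 min break → 11 h 7 min
Fri: 07:12–17:14 = 10 h 2 min; less 30 min break → 9 h 32 min
Sat: 09:04–18:51 = 9 h 47 min; less 30 min break → 9 h 17 min
Sun: 10:54–22:25 = 11 h 31 min; less 30 min break → 11 h 1 min
Total worked: 61 h 56 min = 3716 min.
Regular 40 h 0 min = 2400 min at €26.00/h; overtime 21 h 56 min = 1316 min at €52.00/h.
Pay = (2400 × €26.00 + 1316 × €52.00) ÷ 60 = €2180.53.

€2180.53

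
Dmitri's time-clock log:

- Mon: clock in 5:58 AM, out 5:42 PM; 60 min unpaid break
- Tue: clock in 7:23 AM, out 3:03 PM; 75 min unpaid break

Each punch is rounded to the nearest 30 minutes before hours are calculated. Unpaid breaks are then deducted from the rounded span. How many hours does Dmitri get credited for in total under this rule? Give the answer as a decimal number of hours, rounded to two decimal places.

Mon: in 5:58 AM→6:00 AM, out 5:42 PM→5:30 PM; 11 h 30 min − 60 min = 10 h 30 min
Tue: in 7:23 AM→7:30 AM, out 3:03 PM→3:00 PM; 7 h 30 min − 75 min = 6 h 15 min
Total credited: 16 h 45 min.

16.75 hours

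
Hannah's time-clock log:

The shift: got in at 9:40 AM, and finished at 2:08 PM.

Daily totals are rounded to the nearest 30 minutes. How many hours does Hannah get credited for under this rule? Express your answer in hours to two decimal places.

4.50 hours

The shift: 9:40 AM–2:08 PM = 4 h 28 min → rounds to 4 h 30 min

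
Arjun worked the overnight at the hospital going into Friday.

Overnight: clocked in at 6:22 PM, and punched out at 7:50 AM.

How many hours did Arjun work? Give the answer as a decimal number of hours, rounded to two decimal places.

13.47 hours

Overnight: 6:22 PM → midnight = 5 h 38 min; midnight → 7:50 AM = 7 h 50 min; span 13 h 28 min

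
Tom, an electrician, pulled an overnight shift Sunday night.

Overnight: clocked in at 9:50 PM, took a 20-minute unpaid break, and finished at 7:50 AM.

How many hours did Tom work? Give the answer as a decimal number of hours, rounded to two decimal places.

9.67 hours

Overnight: 9:50 PM → midnight = 2 h 10 min; midnight → 7:50 AM = 7 h 50 min; span 10 h 0 min; less 20 min break → 9 h 40 min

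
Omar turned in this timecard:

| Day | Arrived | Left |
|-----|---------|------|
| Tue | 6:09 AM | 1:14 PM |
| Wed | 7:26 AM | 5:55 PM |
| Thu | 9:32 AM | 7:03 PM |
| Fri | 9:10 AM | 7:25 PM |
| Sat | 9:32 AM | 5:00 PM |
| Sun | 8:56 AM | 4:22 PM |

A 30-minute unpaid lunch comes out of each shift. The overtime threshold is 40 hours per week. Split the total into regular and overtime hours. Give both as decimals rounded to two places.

Regular 40.00 hours, overtime 9.23 hours

Tue: 6:09 AM–1:14 PM = 7 h 5 min; less 30 min break → 6 h 35 min
Wed: 7:26 AM–5:55 PM = 10 h 29 min; less 30 min break → 9 h 59 min
Thu: 9:32 AM–7:03 PM = 9 h 31 min; less 30 min break → 9 h 1 min
Fri: 9:10 AM–7:25 PM = 10 h 15 min; less 30 min break → 9 h 45 min
Sat: 9:32 AM–5:00 PM = 7 h 28 min; less 30 min break → 6 h 58 min
Sun: 8:56 AM–4:22 PM = 7 h 26 min; less 30 min break → 6 h 56 min
Total worked: 49 h 14 min = 49.23 h.
Threshold 40 h → overtime 9 h 14 min, regular 40 h 0 min.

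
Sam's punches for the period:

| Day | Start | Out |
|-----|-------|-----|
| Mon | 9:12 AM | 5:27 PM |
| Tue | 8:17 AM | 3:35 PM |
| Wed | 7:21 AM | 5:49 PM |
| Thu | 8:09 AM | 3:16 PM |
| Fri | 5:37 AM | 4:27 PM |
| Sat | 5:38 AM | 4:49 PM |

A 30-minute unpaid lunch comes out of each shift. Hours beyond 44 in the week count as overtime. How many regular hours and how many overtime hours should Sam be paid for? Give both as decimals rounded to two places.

Mon: 9:12 AM–5:27 PM = 8 h 15 min; less 30 min break → 7 h 45 min
Tue: 8:17 AM–3:35 PM = 7 h 18 min; less 30 min break → 6 h 48 min
Wed: 7:21 AM–5:49 PM = 10 h 28 min; less 30 min break → 9 h 58 min
Thu: 8:09 AM–3:16 PM = 7 h 7 min; less 30 min break → 6 h 37 min
Fri: 5:37 AM–4:27 PM = 10 h 50 min; less 30 min break → 10 h 20 min
Sat: 5:38 AM–4:49 PM = 11 h 11 min; less 30 min break → 10 h 41 min
Total worked: 52 h 9 min = 52.15 h.
Threshold 44 h → overtime 8 h 9 min, regular 44 h 0 min.

Regular 44.00 hours, overtime 8.15 hours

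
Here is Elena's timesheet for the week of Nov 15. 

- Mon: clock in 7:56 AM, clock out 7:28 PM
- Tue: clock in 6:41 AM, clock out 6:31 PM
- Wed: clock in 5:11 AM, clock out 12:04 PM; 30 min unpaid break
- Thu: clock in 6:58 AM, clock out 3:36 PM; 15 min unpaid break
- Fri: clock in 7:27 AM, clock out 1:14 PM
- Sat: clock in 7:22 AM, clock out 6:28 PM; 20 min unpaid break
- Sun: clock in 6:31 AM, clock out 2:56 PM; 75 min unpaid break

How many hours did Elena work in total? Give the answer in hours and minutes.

Mon: 7:56 AM–7:28 PM = 11 h 32 min
Tue: 6:41 AM–6:31 PM = 11 h 50 min
Wed: 5:11 AM–12:04 PM = 6 h 53 min; less 30 min break → 6 h 23 min
Thu: 6:58 AM–3:36 PM = 8 h 38 min; less 15 min break → 8 h 23 min
Fri: 7:27 AM–1:14 PM = 5 h 47 min
Sat: 7:22 AM–6:28 PM = 11 h 6 min; less 20 min break → 10 h 46 min
Sun: 6:31 AM–2:56 PM = 8 h 25 min; less 75 min break → 7 h 10 min
Total: 11 h 32 min + 11 h 50 min + 6 h 23 min + 8 h 23 min + 5 h 47 min + 10 h 46 min + 7 h 10 min = 61 h 51 min.

61 h 51 min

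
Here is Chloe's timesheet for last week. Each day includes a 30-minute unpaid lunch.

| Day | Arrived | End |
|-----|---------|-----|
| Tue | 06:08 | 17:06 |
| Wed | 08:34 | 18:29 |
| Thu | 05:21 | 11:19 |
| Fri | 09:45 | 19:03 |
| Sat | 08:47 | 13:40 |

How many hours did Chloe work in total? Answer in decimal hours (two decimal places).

Tue: 06:08–17:06 = 10 h 58 min; less 30 min break → 10 h 28 min
Wed: 08:34–18:29 = 9 h 55 min; less 30 min break → 9 h 25 min
Thu: 05:21–11:19 = 5 h 58 min; less 30 min break → 5 h 28 min
Fri: 09:45–19:03 = 9 h 18 min; less 30 min break → 8 h 48 min
Sat: 08:47–13:40 = 4 h 53 min; less 30 min break → 4 h 23 min
Total: 10 h 28 min + 9 h 25 min + 5 h 28 min + 8 h 48 min + 4 h 23 min = 38 h 32 min.

38.53 hours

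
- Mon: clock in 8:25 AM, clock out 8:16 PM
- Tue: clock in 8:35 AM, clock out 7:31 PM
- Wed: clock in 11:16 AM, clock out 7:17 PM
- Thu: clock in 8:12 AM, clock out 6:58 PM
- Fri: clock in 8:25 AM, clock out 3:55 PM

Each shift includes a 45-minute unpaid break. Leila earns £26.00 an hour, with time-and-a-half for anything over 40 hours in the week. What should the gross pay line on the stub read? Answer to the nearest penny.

£1247.35

Mon: 8:25 AM–8:16 PM = 11 h 51 min; less 45 min break → 11 h 6 min
Tue: 8:35 AM–7:31 PM = 10 h 56 min; less 45 min break → 10 h 11 min
Wed: 11:16 AM–7:17 PM = 8 h 1 min; less 45 min break → 7 h 16 min
Thu: 8:12 AM–6:58 PM = 10 h 46 min; less 45 min break → 10 h 1 min
Fri: 8:25 AM–3:55 PM = 7 h 30 min; less 45 min break → 6 h 45 min
Total worked: 45 h 19 min = 2719 min.
Regular 40 h 0 min = 2400 min at £26.00/h; overtime 5 h 19 min = 319 min at £39.00/h.
Pay = (2400 × £26.00 + 319 × £39.00) ÷ 60 = £1247.35.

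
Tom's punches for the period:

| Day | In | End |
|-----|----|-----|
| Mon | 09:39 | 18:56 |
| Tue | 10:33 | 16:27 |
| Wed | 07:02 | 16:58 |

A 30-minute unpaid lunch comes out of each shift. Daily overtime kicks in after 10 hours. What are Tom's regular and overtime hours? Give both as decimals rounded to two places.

Mon: 09:39–18:56 = 9 h 17 min; less 30 min break → 8 h 47 min
Tue: 10:33–16:27 = 5 h 54 min; less 30 min break → 5 h 24 min
Wed: 07:02–16:58 = 9 h 56 min; less 30 min break → 9 h 26 min
Mon reg 8 h 47 min / OT 0 h 0 min; Tue reg 5 h 24 min / OT 0 h 0 min; Wed reg 9 h 26 min / OT 0 h 0 min.
Totals: regular 23 h 37 min, overtime 0 h 0 min.

Regular 23.62 hours, overtime 0.00 hours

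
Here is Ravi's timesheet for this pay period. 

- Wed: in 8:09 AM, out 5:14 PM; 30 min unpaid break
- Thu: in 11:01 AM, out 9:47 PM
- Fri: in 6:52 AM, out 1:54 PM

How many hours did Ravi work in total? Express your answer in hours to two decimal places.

26.38 hours

Wed: 8:09 AM–5:14 PM = 9 h 5 min; less 30 min break → 8 h 35 min
Thu: 11:01 AM–9:47 PM = 10 h 46 min
Fri: 6:52 AM–1:54 PM = 7 h 2 min
Total: 8 h 35 min + 10 h 46 min + 7 h 2 min = 26 h 23 min.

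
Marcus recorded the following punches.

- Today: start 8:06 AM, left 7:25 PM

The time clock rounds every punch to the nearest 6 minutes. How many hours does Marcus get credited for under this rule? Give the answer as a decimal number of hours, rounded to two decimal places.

11.30 hours

Today: in 8:06 AM→8:06 AM, out 7:25 PM→7:24 PM; 11 h 18 min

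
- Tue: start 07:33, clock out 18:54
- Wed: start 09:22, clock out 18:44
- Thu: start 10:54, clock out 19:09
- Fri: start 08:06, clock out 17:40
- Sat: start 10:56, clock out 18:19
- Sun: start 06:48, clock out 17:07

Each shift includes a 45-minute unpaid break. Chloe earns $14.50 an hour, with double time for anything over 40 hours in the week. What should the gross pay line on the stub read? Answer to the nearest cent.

Tue: 07:33–18:54 = 11 h 21 min; less 45 min break → 10 h 36 min
Wed: 09:22–18:44 = 9 h 22 min; less 45 min break → 8 h 37 min
Thu: 10:54–19:09 = 8 h 15 min; less 45 min break → 7 h 30 min
Fri: 08:06–17:40 = 9 h 34 min; less 45 min break → 8 h 49 min
Sat: 10:56–18:19 = 7 h 23 min; less 45 min break → 6 h 38 min
Sun: 06:48–17:07 = 10 h 19 min; less 45 min break → 9 h 34 min
Total worked: 51 h 44 min = 3104 min.
Regular 40 h 0 min = 2400 min at $14.50/h; overtime 11 h 44 min = 704 min at $29.00/h.
Pay = (2400 × $14.50 + 704 × $29.00) ÷ 60 = $920.27.

$920.27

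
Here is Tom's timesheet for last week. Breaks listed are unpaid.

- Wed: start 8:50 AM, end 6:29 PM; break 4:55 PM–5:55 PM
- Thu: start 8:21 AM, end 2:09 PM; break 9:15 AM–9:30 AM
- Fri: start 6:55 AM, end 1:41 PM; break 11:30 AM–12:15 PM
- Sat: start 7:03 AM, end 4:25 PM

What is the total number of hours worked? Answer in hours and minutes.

Wed: 8:50 AM–6:29 PM = 9 h 39 min; less 60 min break → 8 h 39 min
Thu: 8:21 AM–2:09 PM = 5 h 48 min; less 15 min break → 5 h 33 min
Fri: 6:55 AM–1:41 PM = 6 h 46 min; less 45 min break → 6 h 1 min
Sat: 7:03 AM–4:25 PM = 9 h 22 min
Total: 8 h 39 min + 5 h 33 min + 6 h 1 min + 9 h 22 min = 29 h 35 min.

29 h 35 min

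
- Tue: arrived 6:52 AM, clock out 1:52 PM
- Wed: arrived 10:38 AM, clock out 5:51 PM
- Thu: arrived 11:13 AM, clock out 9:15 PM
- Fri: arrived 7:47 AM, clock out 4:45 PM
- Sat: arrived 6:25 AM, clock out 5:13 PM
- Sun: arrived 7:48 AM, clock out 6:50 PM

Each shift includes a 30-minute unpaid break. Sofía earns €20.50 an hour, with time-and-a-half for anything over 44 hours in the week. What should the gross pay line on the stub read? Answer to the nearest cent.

Tue: 6:52 AM–1:52 PM = 7 h 0 min; less 30 min break → 6 h 30 min
Wed: 10:38 AM–5:51 PM = 7 h 13 min; less 30 min break → 6 h 43 min
Thu: 11:13 AM–9:15 PM = 10 h 2 min; less 30 min break → 9 h 32 min
Fri: 7:47 AM–4:45 PM = 8 h 58 min; less 30 min break → 8 h 28 min
Sat: 6:25 AM–5:13 PM = 10 h 48 min; less 30 min break → 10 h 18 min
Sun: 7:48 AM–6:50 PM = 11 h 2 min; less 30 min break → 10 h 32 min
Total worked: 52 h 3 min = 3123 min.
Regular 44 h 0 min = 2640 min at €20.50/h; overtime 8 h 3 min = 483 min at €30.75/h.
Pay = (2640 × €20.50 + 483 × €30.75) ÷ 60 = €1149.54.

€1149.54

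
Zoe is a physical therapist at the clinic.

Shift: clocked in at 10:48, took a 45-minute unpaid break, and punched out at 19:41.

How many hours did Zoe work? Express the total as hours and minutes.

8 h 8 min

Shift: 10:48–19:41 = 8 h 53 min; less 45 min break → 8 h 8 min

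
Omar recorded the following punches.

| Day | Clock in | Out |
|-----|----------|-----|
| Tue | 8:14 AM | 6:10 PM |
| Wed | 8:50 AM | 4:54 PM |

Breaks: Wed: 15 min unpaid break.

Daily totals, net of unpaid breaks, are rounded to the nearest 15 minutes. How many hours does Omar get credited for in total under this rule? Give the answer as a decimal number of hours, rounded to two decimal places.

Tue: 8:14 AM–6:10 PM = 9 h 56 min → rounds to 10 h 0 min
Wed: 8:50 AM–4:54 PM = 8 h 4 min − 15 min = 7 h 49 min → rounds to 7 h 45 min
Total credited: 17 h 45 min.

17.75 hours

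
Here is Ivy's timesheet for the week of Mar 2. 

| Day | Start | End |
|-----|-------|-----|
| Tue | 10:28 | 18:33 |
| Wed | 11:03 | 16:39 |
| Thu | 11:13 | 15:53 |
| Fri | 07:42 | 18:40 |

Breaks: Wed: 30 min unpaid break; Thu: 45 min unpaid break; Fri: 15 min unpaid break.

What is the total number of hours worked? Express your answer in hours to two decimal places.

27.82 hours

Tue: 10:28–18:33 = 8 h 5 min
Wed: 11:03–16:39 = 5 h 36 min; less 30 min break → 5 h 6 min
Thu: 11:13–15:53 = 4 h 40 min; less 45 min break → 3 h 55 min
Fri: 07:42–18:40 = 10 h 58 min; less 15 min break → 10 h 43 min
Total: 8 h 5 min + 5 h 6 min + 3 h 55 min + 10 h 43 min = 27 h 49 min.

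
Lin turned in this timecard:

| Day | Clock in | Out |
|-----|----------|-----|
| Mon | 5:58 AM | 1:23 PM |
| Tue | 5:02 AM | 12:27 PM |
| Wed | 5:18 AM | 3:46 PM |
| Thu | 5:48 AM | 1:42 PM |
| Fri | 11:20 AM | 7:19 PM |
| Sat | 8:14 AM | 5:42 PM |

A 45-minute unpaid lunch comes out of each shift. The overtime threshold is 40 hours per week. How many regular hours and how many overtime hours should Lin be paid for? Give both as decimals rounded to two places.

Regular 40.00 hours, overtime 6.15 hours

Mon: 5:58 AM–1:23 PM = 7 h 25 min; less 45 min break → 6 h 40 min
Tue: 5:02 AM–12:27 PM = 7 h 25 min; less 45 min break → 6 h 40 min
Wed: 5:18 AM–3:46 PM = 10 h 28 min; less 45 min break → 9 h 43 min
Thu: 5:48 AM–1:42 PM = 7 h 54 min; less 45 min break → 7 h 9 min
Fri: 11:20 AM–7:19 PM = 7 h 59 min; less 45 min break → 7 h 14 min
Sat: 8:14 AM–5:42 PM = 9 h 28 min; less 45 min break → 8 h 43 min
Total worked: 46 h 9 min = 46.15 h.
Threshold 40 h → overtime 6 h 9 min, regular 40 h 0 min.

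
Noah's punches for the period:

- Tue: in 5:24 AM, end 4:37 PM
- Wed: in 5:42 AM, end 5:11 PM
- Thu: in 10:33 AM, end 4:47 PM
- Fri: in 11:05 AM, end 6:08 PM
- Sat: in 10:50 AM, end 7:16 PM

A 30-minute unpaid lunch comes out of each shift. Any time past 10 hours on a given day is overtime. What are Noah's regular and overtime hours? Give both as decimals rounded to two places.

Tue: 5:24 AM–4:37 PM = 11 h 13 min; less 30 min break → 10 h 43 min
Wed: 5:42 AM–5:11 PM = 11 h 29 min; less 30 min break → 10 h 59 min
Thu: 10:33 AM–4:47 PM = 6 h 14 min; less 30 min break → 5 h 44 min
Fri: 11:05 AM–6:08 PM = 7 h 3 min; less 30 min break → 6 h 33 min
Sat: 10:50 AM–7:16 PM = 8 h 26 min; less 30 min break → 7 h 56 min
Tue reg 10 h 0 min / OT 0 h 43 min; Wed reg 10 h 0 min / OT 0 h 59 min; Thu reg 5 h 44 min / OT 0 h 0 min; Fri reg 6 h 33 min / OT 0 h 0 min; Sat reg 7 h 56 min / OT 0 h 0 min.
Totals: regular 40 h 13 min, overtime 1 h 42 min.

Regular 40.22 hours, overtime 1.70 hours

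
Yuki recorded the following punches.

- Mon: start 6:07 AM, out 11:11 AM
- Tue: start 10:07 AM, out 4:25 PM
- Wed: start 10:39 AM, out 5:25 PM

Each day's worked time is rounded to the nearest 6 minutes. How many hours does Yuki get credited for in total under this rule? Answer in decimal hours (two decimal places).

18.20 hours

Mon: 6:07 AM–11:11 AM = 5 h 4 min → rounds to 5 h 6 min
Tue: 10:07 AM–4:25 PM = 6 h 18 min → rounds to 6 h 18 min
Wed: 10:39 AM–5:25 PM = 6 h 46 min → rounds to 6 h 48 min
Total credited: 18 h 12 min.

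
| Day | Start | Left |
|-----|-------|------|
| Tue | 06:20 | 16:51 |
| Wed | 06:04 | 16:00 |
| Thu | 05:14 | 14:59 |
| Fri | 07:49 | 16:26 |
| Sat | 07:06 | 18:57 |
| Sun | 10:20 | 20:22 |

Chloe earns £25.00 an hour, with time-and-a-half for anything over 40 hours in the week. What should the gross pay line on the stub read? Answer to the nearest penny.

£1776.25

Tue: 06:20–16:51 = 10 h 31 min
Wed: 06:04–16:00 = 9 h 56 min
Thu: 05:14–14:59 = 9 h 45 min
Fri: 07:49–16:26 = 8 h 37 min
Sat: 07:06–18:57 = 11 h 51 min
Sun: 10:20–20:22 = 10 h 2 min
Total worked: 60 h 42 min = 3642 min.
Regular 40 h 0 min = 2400 min at £25.00/h; overtime 20 h 42 min = 1242 min at £37.50/h.
Pay = (2400 × £25.00 + 1242 × £37.50) ÷ 60 = £1776.25.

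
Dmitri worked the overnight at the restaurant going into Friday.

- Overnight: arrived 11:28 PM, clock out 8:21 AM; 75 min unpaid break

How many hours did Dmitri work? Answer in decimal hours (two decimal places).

7.63 hours

Overnight: 11:28 PM → midnight = 0 h 32 min; midnight → 8:21 AM = 8 h 21 min; span 8 h 53 min; less 75 min break → 7 h 38 min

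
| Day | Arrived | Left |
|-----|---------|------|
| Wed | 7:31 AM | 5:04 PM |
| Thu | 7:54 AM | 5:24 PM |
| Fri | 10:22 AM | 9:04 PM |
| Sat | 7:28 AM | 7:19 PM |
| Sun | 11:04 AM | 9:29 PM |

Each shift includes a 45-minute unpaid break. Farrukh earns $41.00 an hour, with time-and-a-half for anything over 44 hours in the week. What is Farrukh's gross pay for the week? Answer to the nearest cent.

$2066.40

Wed: 7:31 AM–5:04 PM = 9 h 33 min; less 45 min break → 8 h 48 min
Thu: 7:54 AM–5:24 PM = 9 h 30 min; less 45 min break → 8 h 45 min
Fri: 10:22 AM–9:04 PM = 10 h 42 min; less 45 min break → 9 h 57 min
Sat: 7:28 AM–7:19 PM = 11 h 51 min; less 45 min break → 11 h 6 min
Sun: 11:04 AM–9:29 PM = 10 h 25 min; less 45 min break → 9 h 40 min
Total worked: 48 h 16 min = 2896 min.
Regular 44 h 0 min = 2640 min at $41.00/h; overtime 4 h 16 min = 256 min at $61.50/h.
Pay = (2640 × $41.00 + 256 × $61.50) ÷ 60 = $2066.40.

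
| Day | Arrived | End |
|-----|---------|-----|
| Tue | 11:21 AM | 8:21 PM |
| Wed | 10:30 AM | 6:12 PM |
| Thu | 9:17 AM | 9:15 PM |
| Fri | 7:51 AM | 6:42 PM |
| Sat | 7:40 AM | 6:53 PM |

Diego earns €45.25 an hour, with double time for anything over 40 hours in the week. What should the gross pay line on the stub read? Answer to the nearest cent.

Tue: 11:21 AM–8:21 PM = 9 h 0 min
Wed: 10:30 AM–6:12 PM = 7 h 42 min
Thu: 9:17 AM–9:15 PM = 11 h 58 min
Fri: 7:51 AM–6:42 PM = 10 h 51 min
Sat: 7:40 AM–6:53 PM = 11 h 13 min
Total worked: 50 h 44 min = 3044 min.
Regular 40 h 0 min = 2400 min at €45.25/h; overtime 10 h 44 min = 644 min at €90.50/h.
Pay = (2400 × €45.25 + 644 × €90.50) ÷ 60 = €2781.37.

€2781.37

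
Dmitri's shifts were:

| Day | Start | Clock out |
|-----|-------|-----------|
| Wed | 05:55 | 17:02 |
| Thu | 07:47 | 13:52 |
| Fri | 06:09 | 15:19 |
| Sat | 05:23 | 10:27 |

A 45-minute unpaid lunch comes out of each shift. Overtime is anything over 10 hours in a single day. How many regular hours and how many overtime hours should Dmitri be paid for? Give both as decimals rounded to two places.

Wed: 05:55–17:02 = 11 h 7 min; less 45 min break → 10 h 22 min
Thu: 07:47–13:52 = 6 h 5 min; less 45 min break → 5 h 20 min
Fri: 06:09–15:19 = 9 h 10 min; less 45 min break → 8 h 25 min
Sat: 05:23–10:27 = 5 h 4 min; less 45 min break → 4 h 19 min
Wed reg 10 h 0 min / OT 0 h 22 min; Thu reg 5 h 20 min / OT 0 h 0 min; Fri reg 8 h 25 min / OT 0 h 0 min; Sat reg 4 h 19 min / OT 0 h 0 min.
Totals: regular 28 h 4 min, overtime 0 h 22 min.

Regular 28.07 hours, overtime 0.37 hours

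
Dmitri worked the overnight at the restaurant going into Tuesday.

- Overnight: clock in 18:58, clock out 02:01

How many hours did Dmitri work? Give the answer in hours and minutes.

Overnight: 18:58 → midnight = 5 h 2 min; midnight → 02:01 = 2 h 1 min; span 7 h 3 min

7 h 3 min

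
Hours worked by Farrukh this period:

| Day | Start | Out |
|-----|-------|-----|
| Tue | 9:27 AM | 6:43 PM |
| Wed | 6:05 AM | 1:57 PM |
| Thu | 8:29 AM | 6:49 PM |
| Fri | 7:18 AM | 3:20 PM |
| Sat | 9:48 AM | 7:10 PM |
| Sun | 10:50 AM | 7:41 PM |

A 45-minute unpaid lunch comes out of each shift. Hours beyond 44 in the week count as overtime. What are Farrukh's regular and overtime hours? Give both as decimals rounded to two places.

Tue: 9:27 AM–6:43 PM = 9 h 16 min; less 45 min break → 8 h 31 min
Wed: 6:05 AM–1:57 PM = 7 h 52 min; less 45 min break → 7 h 7 min
Thu: 8:29 AM–6:49 PM = 10 h 20 min; less 45 min break → 9 h 35 min
Fri: 7:18 AM–3:20 PM = 8 h 2 min; less 45 min break → 7 h 17 min
Sat: 9:48 AM–7:10 PM = 9 h 22 min; less 45 min break → 8 h 37 min
Sun: 10:50 AM–7:41 PM = 8 h 51 min; less 45 min break → 8 h 6 min
Total worked: 49 h 13 min = 49.22 h.
Threshold 44 h → overtime 5 h 13 min, regular 44 h 0 min.

Regular 44.00 hours, overtime 5.22 hours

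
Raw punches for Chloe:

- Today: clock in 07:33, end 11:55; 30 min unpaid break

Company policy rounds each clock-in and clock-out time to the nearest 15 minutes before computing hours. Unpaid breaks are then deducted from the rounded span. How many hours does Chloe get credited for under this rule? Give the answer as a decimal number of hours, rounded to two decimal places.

Today: in 07:33→07:30, out 11:55→12:00; 4 h 30 min − 30 min = 4 h 0 min

4.00 hours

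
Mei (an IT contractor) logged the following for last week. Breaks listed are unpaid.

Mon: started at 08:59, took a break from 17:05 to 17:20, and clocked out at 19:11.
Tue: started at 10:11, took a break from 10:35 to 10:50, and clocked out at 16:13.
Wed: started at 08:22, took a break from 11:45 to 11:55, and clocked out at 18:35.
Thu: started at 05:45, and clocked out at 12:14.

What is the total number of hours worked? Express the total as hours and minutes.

Mon: 08:59–19:11 = 10 h 12 min; less 15 min break → 9 h 57 min
Tue: 10:11–16:13 = 6 h 2 min; less 15 min break → 5 h 47 min
Wed: 08:22–18:35 = 10 h 13 min; less 10 min break → 10 h 3 min
Thu: 05:45–12:14 = 6 h 29 min
Total: 9 h 57 min + 5 h 47 min + 10 h 3 min + 6 h 29 min = 32 h 16 min.

32 h 16 min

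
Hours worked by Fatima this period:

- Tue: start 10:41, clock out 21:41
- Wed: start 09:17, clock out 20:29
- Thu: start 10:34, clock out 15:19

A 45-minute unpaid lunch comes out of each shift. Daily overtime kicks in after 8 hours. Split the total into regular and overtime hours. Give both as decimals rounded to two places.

Regular 20.00 hours, overtime 4.70 hours

Tue: 10:41–21:41 = 11 h 0 min; less 45 min break → 10 h 15 min
Wed: 09:17–20:29 = 11 h 12 min; less 45 min break → 10 h 27 min
Thu: 10:34–15:19 = 4 h 45 min; less 45 min break → 4 h 0 min
Tue reg 8 h 0 min / OT 2 h 15 min; Wed reg 8 h 0 min / OT 2 h 27 min; Thu reg 4 h 0 min / OT 0 h 0 min.
Totals: regular 20 h 0 min, overtime 4 h 42 min.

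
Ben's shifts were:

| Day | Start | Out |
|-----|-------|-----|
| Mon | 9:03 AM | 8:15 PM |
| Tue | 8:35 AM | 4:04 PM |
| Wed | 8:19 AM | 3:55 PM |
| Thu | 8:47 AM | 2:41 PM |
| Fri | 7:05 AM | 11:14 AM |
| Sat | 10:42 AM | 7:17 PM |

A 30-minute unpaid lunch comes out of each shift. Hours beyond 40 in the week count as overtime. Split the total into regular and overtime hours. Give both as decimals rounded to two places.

Regular 40.00 hours, overtime 1.92 hours

Mon: 9:03 AM–8:15 PM = 11 h 12 min; less 30 min break → 10 h 42 min
Tue: 8:35 AM–4:04 PM = 7 h 29 min; less 30 min break → 6 h 59 min
Wed: 8:19 AM–3:55 PM = 7 h 36 min; less 30 min break → 7 h 6 min
Thu: 8:47 AM–2:41 PM = 5 h 54 min; less 30 min break → 5 h 24 min
Fri: 7:05 AM–11:14 AM = 4 h 9 min; less 30 min break → 3 h 39 min
Sat: 10:42 AM–7:17 PM = 8 h 35 min; less 30 min break → 8 h 5 min
Total worked: 41 h 55 min = 41.92 h.
Threshold 40 h → overtime 1 h 55 min, regular 40 h 0 min.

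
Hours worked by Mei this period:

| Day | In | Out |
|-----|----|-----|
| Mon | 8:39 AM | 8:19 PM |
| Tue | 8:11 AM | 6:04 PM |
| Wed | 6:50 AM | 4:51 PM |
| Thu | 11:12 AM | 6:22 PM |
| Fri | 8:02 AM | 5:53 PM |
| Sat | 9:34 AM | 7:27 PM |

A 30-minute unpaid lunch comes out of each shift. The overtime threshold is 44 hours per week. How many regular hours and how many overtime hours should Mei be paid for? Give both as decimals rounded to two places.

Regular 44.00 hours, overtime 11.47 hours

Mon: 8:39 AM–8:19 PM = 11 h 40 min; less 30 min break → 11 h 10 min
Tue: 8:11 AM–6:04 PM = 9 h 53 min; less 30 min break → 9 h 23 min
Wed: 6:50 AM–4:51 PM = 10 h 1 min; less 30 min break → 9 h 31 min
Thu: 11:12 AM–6:22 PM = 7 h 10 min; less 30 min break → 6 h 40 min
Fri: 8:02 AM–5:53 PM = 9 h 51 min; less 30 min break → 9 h 21 min
Sat: 9:34 AM–7:27 PM = 9 h 53 min; less 30 min break → 9 h 23 min
Total worked: 55 h 28 min = 55.47 h.
Threshold 44 h → overtime 11 h 28 min, regular 44 h 0 min.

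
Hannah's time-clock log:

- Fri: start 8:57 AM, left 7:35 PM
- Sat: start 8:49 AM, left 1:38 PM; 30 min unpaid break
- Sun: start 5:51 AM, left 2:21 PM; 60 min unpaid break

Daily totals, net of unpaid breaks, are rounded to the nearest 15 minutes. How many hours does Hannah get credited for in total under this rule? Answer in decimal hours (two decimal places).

Fri: 8:57 AM–7:35 PM = 10 h 38 min → rounds to 10 h 45 min
Sat: 8:49 AM–1:38 PM = 4 h 49 min − 30 min = 4 h 19 min → rounds to 4 h 15 min
Sun: 5:51 AM–2:21 PM = 8 h 30 min − 60 min = 7 h 30 min → rounds to 7 h 30 min
Total credited: 22 h 30 min.

22.50 hours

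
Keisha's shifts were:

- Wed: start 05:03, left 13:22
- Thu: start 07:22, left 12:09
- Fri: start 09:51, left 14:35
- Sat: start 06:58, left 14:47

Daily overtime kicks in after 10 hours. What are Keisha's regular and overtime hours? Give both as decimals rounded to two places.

Regular 25.65 hours, overtime 0.00 hours

Wed: 05:03–13:22 = 8 h 19 min
Thu: 07:22–12:09 = 4 h 47 min
Fri: 09:51–14:35 = 4 h 44 min
Sat: 06:58–14:47 = 7 h 49 min
Wed reg 8 h 19 min / OT 0 h 0 min; Thu reg 4 h 47 min / OT 0 h 0 min; Fri reg 4 h 44 min / OT 0 h 0 min; Sat reg 7 h 49 min / OT 0 h 0 min.
Totals: regular 25 h 39 min, overtime 0 h 0 min.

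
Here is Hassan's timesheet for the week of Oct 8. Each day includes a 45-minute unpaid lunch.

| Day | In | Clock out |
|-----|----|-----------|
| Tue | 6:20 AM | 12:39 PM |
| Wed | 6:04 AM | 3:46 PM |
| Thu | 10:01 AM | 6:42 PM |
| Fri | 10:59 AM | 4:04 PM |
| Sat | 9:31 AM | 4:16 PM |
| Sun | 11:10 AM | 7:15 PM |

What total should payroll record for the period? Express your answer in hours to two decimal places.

40.12 hours

Tue: 6:20 AM–12:39 PM = 6 h 19 min; less 45 min break → 5 h 34 min
Wed: 6:04 AM–3:46 PM = 9 h 42 min; less 45 min break → 8 h 57 min
Thu: 10:01 AM–6:42 PM = 8 h 41 min; less 45 min break → 7 h 56 min
Fri: 10:59 AM–4:04 PM = 5 h 5 min; less 45 min break → 4 h 20 min
Sat: 9:31 AM–4:16 PM = 6 h 45 min; less 45 min break → 6 h 0 min
Sun: 11:10 AM–7:15 PM = 8 h 5 min; less 45 min break → 7 h 20 min
Total: 5 h 34 min + 8 h 57 min + 7 h 56 min + 4 h 20 min + 6 h 0 min + 7 h 20 min = 40 h 7 min.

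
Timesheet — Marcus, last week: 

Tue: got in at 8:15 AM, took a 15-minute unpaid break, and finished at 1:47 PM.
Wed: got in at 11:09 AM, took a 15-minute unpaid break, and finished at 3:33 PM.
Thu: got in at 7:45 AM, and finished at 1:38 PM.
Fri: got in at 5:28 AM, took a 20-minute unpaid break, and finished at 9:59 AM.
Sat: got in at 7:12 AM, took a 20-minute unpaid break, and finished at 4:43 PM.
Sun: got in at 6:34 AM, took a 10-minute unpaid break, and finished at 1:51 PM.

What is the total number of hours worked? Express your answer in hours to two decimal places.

Tue: 8:15 AM–1:47 PM = 5 h 32 min; less 15 min break → 5 h 17 min
Wed: 11:09 AM–3:33 PM = 4 h 24 min; less 15 min break → 4 h 9 min
Thu: 7:45 AM–1:38 PM = 5 h 53 min
Fri: 5:28 AM–9:59 AM = 4 h 31 min; less 20 min break → 4 h 11 min
Sat: 7:12 AM–4:43 PM = 9 h 31 min; less 20 min break → 9 h 11 min
Sun: 6:34 AM–1:51 PM = 7 h 17 min; less 10 min break → 7 h 7 min
Total: 5 h 17 min + 4 h 9 min + 5 h 53 min + 4 h 11 min + 9 h 11 min + 7 h 7 min = 35 h 48 min.

35.80 hours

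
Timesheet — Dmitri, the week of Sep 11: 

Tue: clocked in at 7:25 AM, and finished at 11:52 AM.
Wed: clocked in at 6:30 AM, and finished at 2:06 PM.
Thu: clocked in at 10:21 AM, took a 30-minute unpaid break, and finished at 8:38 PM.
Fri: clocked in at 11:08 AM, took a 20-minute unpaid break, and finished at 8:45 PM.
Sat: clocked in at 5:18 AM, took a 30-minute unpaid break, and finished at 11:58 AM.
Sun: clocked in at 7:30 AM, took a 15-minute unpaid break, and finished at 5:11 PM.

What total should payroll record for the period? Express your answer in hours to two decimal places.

Tue: 7:25 AM–11:52 AM = 4 h 27 min
Wed: 6:30 AM–2:06 PM = 7 h 36 min
Thu: 10:21 AM–8:38 PM = 10 h 17 min; less 30 min break → 9 h 47 min
Fri: 11:08 AM–8:45 PM = 9 h 37 min; less 20 min break → 9 h 17 min
Sat: 5:18 AM–11:58 AM = 6 h 40 min; less 30 min break → 6 h 10 min
Sun: 7:30 AM–5:11 PM = 9 h 41 min; less 15 min break → 9 h 26 min
Total: 4 h 27 min + 7 h 36 min + 9 h 47 min + 9 h 17 min + 6 h 10 min + 9 h 26 min = 46 h 43 min.

46.72 hours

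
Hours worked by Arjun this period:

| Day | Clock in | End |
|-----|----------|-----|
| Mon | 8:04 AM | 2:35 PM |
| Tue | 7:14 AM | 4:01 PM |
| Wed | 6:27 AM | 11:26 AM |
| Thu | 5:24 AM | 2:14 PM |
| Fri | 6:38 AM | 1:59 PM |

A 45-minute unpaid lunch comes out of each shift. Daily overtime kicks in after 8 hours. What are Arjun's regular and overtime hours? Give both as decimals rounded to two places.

Mon: 8:04 AM–2:35 PM = 6 h 31 min; less 45 min break → 5 h 46 min
Tue: 7:14 AM–4:01 PM = 8 h 47 min; less 45 min break → 8 h 2 min
Wed: 6:27 AM–11:26 AM = 4 h 59 min; less 45 min break → 4 h 14 min
Thu: 5:24 AM–2:14 PM = 8 h 50 min; less 45 min break → 8 h 5 min
Fri: 6:38 AM–1:59 PM = 7 h 21 min; less 45 min break → 6 h 36 min
Mon reg 5 h 46 min / OT 0 h 0 min; Tue reg 8 h 0 min / OT 0 h 2 min; Wed reg 4 h 14 min / OT 0 h 0 min; Thu reg 8 h 0 min / OT 0 h 5 min; Fri reg 6 h 36 min / OT 0 h 0 min.
Totals: regular 32 h 36 min, overtime 0 h 7 min.

Regular 32.60 hours, overtime 0.12 hours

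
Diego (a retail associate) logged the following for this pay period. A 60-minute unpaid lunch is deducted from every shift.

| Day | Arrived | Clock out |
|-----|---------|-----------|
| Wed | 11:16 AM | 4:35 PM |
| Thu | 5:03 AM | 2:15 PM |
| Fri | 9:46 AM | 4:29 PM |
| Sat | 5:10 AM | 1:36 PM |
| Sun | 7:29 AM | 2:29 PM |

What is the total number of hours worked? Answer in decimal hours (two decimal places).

31.67 hours

Wed: 11:16 AM–4:35 PM = 5 h 19 min; less 60 min break → 4 h 19 min
Thu: 5:03 AM–2:15 PM = 9 h 12 min; less 60 min break → 8 h 12 min
Fri: 9:46 AM–4:29 PM = 6 h 43 min; less 60 min break → 5 h 43 min
Sat: 5:10 AM–1:36 PM = 8 h 26 min; less 60 min break → 7 h 26 min
Sun: 7:29 AM–2:29 PM = 7 h 0 min; less 60 min break → 6 h 0 min
Total: 4 h 19 min + 8 h 12 min + 5 h 43 min + 7 h 26 min + 6 h 0 min = 31 h 40 min.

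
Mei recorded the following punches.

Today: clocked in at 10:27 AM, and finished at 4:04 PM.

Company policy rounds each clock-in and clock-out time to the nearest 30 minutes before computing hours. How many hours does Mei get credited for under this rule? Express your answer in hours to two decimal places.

Today: in 10:27 AM→10:30 AM, out 4:04 PM→4:00 PM; 5 h 30 min

5.50 hours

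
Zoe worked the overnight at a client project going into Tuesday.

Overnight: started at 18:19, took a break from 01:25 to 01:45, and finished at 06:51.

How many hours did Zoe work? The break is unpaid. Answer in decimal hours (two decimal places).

Overnight: 18:19 → midnight = 5 h 41 min; midnight → 06:51 = 6 h 51 min; span 12 h 32 min; less 20 min break → 12 h 12 min

12.20 hours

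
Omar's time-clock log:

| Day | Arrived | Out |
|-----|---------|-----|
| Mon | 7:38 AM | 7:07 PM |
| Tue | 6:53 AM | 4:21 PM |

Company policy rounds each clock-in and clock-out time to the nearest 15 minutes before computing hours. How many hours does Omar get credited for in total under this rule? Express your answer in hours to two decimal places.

Mon: in 7:38 AM→7:45 AM, out 7:07 PM→7:00 PM; 11 h 15 min
Tue: in 6:53 AM→7:00 AM, out 4:21 PM→4:15 PM; 9 h 15 min
Total credited: 20 h 30 min.

20.50 hours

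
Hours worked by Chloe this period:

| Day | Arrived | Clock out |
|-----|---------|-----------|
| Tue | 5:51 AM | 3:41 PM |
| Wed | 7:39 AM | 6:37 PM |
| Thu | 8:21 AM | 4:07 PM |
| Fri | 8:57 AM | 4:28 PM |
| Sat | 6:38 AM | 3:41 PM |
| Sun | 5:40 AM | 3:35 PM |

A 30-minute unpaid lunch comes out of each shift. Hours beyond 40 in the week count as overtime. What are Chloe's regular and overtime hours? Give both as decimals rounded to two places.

Regular 40.00 hours, overtime 12.05 hours

Tue: 5:51 AM–3:41 PM = 9 h 50 min; less 30 min break → 9 h 20 min
Wed: 7:39 AM–6:37 PM = 10 h 58 min; less 30 min break → 10 h 28 min
Thu: 8:21 AM–4:07 PM = 7 h 46 min; less 30 min break → 7 h 16 min
Fri: 8:57 AM–4:28 PM = 7 h 31 min; less 30 min break → 7 h 1 min
Sat: 6:38 AM–3:41 PM = 9 h 3 min; less 30 min break → 8 h 33 min
Sun: 5:40 AM–3:35 PM = 9 h 55 min; less 30 min break → 9 h 25 min
Total worked: 52 h 3 min = 52.05 h.
Threshold 40 h → overtime 12 h 3 min, regular 40 h 0 min.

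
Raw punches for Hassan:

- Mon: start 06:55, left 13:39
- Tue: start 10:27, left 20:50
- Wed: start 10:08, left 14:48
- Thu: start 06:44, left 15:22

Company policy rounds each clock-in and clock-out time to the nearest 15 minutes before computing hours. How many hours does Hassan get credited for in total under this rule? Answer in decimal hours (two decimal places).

30.00 hours

Mon: in 06:55→07:00, out 13:39→13:45; 6 h 45 min
Tue: in 10:27→10:30, out 20:50→20:45; 10 h 15 min
Wed: in 10:08→10:15, out 14:48→14:45; 4 h 30 min
Thu: in 06:44→06:45, out 15:22→15:15; 8 h 30 min
Total credited: 30 h 0 min.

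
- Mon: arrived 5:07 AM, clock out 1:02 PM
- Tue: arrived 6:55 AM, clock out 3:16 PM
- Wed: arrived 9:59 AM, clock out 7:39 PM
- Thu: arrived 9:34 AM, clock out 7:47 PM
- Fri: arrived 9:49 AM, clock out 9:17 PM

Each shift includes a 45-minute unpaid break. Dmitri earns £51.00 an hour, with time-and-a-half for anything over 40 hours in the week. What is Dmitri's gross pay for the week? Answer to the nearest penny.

Mon: 5:07 AM–1:02 PM = 7 h 55 min; less 45 min break → 7 h 10 min
Tue: 6:55 AM–3:16 PM = 8 h 21 min; less 45 min break → 7 h 36 min
Wed: 9:59 AM–7:39 PM = 9 h 40 min; less 45 min break → 8 h 55 min
Thu: 9:34 AM–7:47 PM = 10 h 13 min; less 45 min break → 9 h 28 min
Fri: 9:49 AM–9:17 PM = 11 h 28 min; less 45 min break → 10 h 43 min
Total worked: 43 h 52 min = 2632 min.
Regular 40 h 0 min = 2400 min at £51.00/h; overtime 3 h 52 min = 232 min at £76.50/h.
Pay = (2400 × £51.00 + 232 × £76.50) ÷ 60 = £2335.80.

£2335.80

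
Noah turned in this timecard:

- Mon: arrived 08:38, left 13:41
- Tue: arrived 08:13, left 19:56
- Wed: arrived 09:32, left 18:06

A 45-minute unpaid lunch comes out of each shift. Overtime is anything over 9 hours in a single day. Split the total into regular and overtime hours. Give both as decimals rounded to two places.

Mon: 08:38–13:41 = 5 h 3 min; less 45 min break → 4 h 18 min
Tue: 08:13–19:56 = 11 h 43 min; less 45 min break → 10 h 58 min
Wed: 09:32–18:06 = 8 h 34 min; less 45 min break → 7 h 49 min
Mon reg 4 h 18 min / OT 0 h 0 min; Tue reg 9 h 0 min / OT 1 h 58 min; Wed reg 7 h 49 min / OT 0 h 0 min.
Totals: regular 21 h 7 min, overtime 1 h 58 min.

Regular 21.12 hours, overtime 1.97 hours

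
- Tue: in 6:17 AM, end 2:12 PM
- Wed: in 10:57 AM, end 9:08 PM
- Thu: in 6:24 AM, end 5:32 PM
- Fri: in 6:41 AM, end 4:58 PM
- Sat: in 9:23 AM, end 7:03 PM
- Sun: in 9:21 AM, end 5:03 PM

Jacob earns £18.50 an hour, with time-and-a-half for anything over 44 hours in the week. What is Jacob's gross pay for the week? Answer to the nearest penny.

Tue: 6:17 AM–2:12 PM = 7 h 55 min
Wed: 10:57 AM–9:08 PM = 10 h 11 min
Thu: 6:24 AM–5:32 PM = 11 h 8 min
Fri: 6:41 AM–4:58 PM = 10 h 17 min
Sat: 9:23 AM–7:03 PM = 9 h 40 min
Sun: 9:21 AM–5:03 PM = 7 h 42 min
Total worked: 56 h 53 min = 3413 min.
Regular 44 h 0 min = 2640 min at £18.50/h; overtime 12 h 53 min = 773 min at £27.75/h.
Pay = (2640 × £18.50 + 773 × £27.75) ÷ 60 = £1171.51.

£1171.51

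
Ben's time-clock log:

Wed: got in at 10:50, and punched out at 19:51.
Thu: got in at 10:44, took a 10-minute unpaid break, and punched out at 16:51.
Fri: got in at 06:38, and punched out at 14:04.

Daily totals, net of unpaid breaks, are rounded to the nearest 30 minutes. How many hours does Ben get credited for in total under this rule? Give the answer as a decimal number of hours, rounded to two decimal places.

Wed: 10:50–19:51 = 9 h 1 min → rounds to 9 h 0 min
Thu: 10:44–16:51 = 6 h 7 min − 10 min = 5 h 57 min → rounds to 6 h 0 min
Fri: 06:38–14:04 = 7 h 26 min → rounds to 7 h 30 min
Total credited: 22 h 30 min.

22.50 hours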